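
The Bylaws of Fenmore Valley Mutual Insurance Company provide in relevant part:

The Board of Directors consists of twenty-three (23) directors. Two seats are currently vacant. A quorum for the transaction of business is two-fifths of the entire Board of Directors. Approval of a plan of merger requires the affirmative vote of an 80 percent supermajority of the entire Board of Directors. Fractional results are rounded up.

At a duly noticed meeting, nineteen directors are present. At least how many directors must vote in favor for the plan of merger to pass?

The plan of merger requires four-fifths of the entire Board of Directors (23).
4/5 of 23 = 18.40, rounded up to 19.

19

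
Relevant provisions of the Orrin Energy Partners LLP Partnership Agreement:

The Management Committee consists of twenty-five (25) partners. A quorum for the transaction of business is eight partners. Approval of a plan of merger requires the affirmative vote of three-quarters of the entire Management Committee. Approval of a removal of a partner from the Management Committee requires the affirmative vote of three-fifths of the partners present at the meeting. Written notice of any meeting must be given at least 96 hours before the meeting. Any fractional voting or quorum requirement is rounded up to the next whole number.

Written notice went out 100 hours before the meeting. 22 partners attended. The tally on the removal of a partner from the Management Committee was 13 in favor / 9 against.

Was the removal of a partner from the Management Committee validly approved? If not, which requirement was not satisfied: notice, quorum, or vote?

Invalid — vote requirement not satisfied.

Notice: 100 hours given; 96 required (100 ≥ 96). Satisfied.
Quorum: 22 present; quorum is 8. Satisfied.
Vote: the removal of a partner from the Management Committee requires three-fifths of the partners present (22). 3/5 of 22 = 13.20, rounded up to 14, so 14 affirmative votes are needed; 13 voted in favor. Not satisfied.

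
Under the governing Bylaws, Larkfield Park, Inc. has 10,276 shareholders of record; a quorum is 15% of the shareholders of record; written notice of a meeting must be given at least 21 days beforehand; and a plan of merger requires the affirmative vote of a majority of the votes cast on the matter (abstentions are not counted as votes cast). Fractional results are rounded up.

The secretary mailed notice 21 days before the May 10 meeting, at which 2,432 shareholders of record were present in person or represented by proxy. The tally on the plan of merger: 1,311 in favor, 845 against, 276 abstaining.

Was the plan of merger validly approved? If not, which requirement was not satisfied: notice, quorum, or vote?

Valid — all requirements satisfied.

Notice: 21 days given; 21 required. Satisfied.
Quorum: 15% of 10,276 = 1,541.40, rounded up to 1,542; 2,432 present. Satisfied.
Vote: requires a majority of the votes cast (2,432 − 276 abstaining = 2,156); a majority of 2156 is 1079, so 1,079 needed; 1,311 in favor. Satisfied.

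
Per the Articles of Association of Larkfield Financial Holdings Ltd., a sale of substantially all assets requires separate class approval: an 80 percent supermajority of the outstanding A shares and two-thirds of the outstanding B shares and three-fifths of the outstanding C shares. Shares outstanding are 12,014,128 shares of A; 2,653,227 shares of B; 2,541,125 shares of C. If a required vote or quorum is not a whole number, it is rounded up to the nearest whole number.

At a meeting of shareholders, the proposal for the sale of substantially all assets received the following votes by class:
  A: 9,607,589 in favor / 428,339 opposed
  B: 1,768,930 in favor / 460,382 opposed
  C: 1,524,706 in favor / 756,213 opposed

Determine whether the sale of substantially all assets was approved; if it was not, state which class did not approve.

A: 4/5 of 12014128 = 9611302.40, rounded up to 9611303; 9,611,303 required, 9,607,589 in favor — not approved.
B: 2/3 of 2653227 = 1768818; 1,768,818 required, 1,768,930 in favor — approved.
C: 3/5 of 2541125 = 1524675; 1,524,675 required, 1,524,706 in favor — approved.

Not approved — the A shares did not give the required vote.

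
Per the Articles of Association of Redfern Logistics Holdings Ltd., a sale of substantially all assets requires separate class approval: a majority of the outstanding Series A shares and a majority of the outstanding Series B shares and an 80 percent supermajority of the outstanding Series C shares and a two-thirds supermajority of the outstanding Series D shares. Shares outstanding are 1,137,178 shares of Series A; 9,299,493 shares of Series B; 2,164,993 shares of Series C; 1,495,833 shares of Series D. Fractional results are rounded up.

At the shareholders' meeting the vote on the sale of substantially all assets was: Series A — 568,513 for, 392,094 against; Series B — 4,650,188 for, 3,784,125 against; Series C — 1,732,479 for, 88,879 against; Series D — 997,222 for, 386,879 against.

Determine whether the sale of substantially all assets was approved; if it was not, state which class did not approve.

Not approved — the Series A shares did not give the required vote.

Series A: a majority of 1137178 is 568590; 568,590 required, 568,513 in favor — not approved.
Series B: a majority of 9299493 is 4649747; 4,649,747 required, 4,650,188 in favor — approved.
Series C: 4/5 of 2164993 = 1731994.40, rounded up to 1731995; 1,731,995 required, 1,732,479 in favor — approved.
Series D: 2/3 of 1495833 = 997222; 997,222 required, 997,222 in favor — approved.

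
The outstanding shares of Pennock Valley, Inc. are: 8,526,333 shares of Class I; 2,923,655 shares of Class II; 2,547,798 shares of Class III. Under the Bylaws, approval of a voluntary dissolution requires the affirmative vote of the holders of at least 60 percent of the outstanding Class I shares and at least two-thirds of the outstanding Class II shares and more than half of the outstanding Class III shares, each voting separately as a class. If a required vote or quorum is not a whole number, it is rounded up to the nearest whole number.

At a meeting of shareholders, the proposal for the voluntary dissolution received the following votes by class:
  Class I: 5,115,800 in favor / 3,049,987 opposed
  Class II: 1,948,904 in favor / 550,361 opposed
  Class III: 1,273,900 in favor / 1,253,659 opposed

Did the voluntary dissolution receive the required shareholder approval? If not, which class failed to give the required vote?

Not approved — the Class II shares did not give the required vote.

Class I: 3/5 of 8526333 = 5115799.80, rounded up to 5115800; 5,115,800 required, 5,115,800 in favor — approved.
Class II: 2/3 of 2923655 = 1949103.33, rounded up to 1949104; 1,949,104 required, 1,948,904 in favor — not approved.
Class III: a majority of 2547798 is 1273900; 1,273,900 required, 1,273,900 in favor — approved.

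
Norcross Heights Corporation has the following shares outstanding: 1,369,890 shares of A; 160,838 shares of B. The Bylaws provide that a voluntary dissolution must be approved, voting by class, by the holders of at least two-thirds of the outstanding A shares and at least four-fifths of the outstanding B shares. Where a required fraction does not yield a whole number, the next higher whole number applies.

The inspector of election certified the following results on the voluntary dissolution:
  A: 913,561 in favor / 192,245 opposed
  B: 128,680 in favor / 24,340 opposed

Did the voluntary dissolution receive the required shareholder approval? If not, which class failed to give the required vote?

A: 2/3 of 1369890 = 913260; 913,260 required, 913,561 in favor — approved.
B: 4/5 of 160838 = 128670.40, rounded up to 128671; 128,671 required, 128,680 in favor — approved.

Approved — every class gave the required vote.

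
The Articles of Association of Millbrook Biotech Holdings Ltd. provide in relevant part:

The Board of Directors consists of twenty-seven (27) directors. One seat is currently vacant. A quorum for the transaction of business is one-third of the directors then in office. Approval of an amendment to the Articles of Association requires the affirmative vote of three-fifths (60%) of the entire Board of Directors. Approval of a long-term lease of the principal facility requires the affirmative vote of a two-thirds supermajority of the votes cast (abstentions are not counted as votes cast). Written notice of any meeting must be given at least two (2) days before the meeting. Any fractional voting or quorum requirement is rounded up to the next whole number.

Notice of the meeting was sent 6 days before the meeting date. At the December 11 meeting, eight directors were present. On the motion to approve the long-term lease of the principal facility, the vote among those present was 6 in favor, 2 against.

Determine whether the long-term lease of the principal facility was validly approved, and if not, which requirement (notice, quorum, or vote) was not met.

Notice: 6 days given; 2 required (6 ≥ 2). Satisfied.
Quorum: 8 present; quorum is 9. Not satisfied.
Vote: the long-term lease of the principal facility requires two-thirds of the votes cast (8). 2/3 of 8 = 5.33, rounded up to 6, so 6 affirmative votes are needed; 6 voted in favor. Satisfied. (Moot — without a quorum no business can be validly transacted.)

Invalid — quorum requirement not satisfied.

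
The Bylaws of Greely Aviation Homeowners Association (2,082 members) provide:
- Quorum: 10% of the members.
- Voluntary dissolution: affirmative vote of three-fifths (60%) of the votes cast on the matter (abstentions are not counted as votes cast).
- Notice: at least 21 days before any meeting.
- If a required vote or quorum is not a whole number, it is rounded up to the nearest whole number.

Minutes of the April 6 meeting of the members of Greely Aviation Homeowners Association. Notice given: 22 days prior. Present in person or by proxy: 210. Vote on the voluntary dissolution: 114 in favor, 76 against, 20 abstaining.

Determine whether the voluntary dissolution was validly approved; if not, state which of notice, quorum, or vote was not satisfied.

Notice: 22 days given; 21 required. Satisfied.
Quorum: 10% of 2,082 = 208.20, rounded up to 209; 210 present. Satisfied.
Vote: requires three-fifths of the votes cast (210 − 20 abstaining = 190); 3/5 of 190 = 114, so 114 needed; 114 in favor. Satisfied.

Valid — all requirements satisfied.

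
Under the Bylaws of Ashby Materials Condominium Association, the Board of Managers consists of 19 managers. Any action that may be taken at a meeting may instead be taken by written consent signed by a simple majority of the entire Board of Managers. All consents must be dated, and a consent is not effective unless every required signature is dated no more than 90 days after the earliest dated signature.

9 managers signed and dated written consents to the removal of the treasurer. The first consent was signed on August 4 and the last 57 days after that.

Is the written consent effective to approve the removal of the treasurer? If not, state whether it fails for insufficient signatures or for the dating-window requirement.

Signatures required: a simple majority of 19 — a majority of 19 is 10, so 10 needed; 9 signed. Insufficient.
Dating window: the latest signature is 57 days after the earliest; the limit is 90 days. Within the window.

Not effective — insufficient signatures.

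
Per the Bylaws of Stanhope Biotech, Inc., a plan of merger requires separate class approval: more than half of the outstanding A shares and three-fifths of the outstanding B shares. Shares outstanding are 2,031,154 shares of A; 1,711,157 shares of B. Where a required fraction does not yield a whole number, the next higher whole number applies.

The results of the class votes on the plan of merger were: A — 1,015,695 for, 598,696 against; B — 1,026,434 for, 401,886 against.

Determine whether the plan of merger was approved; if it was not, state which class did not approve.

Not approved — the B shares did not give the required vote.

A: a majority of 2031154 is 1015578; 1,015,578 required, 1,015,695 in favor — approved.
B: 3/5 of 1711157 = 1026694.20, rounded up to 1026695; 1,026,695 required, 1,026,434 in favor — not approved.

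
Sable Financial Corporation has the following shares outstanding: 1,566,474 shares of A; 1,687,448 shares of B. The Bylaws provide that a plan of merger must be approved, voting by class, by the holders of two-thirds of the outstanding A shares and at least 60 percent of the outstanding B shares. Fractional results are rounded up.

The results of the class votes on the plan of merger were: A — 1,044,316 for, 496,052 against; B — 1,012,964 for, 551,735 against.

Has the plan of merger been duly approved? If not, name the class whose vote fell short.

Approved — every class gave the required vote.

A: 2/3 of 1566474 = 1044316; 1,044,316 required, 1,044,316 in favor — approved.
B: 3/5 of 1687448 = 1012468.80, rounded up to 1012469; 1,012,469 required, 1,012,964 in favor — approved.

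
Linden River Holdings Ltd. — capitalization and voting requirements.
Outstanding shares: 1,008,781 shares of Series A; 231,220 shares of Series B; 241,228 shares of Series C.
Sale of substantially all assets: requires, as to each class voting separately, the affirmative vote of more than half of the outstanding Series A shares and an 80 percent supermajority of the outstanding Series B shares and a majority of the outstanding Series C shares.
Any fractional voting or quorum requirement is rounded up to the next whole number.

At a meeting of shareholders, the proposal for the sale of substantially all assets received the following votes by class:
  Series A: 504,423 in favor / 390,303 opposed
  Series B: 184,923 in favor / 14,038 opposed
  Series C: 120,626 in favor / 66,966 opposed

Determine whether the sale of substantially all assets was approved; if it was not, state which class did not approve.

Series A: a majority of 1008781 is 504391; 504,391 required, 504,423 in favor — approved.
Series B: 4/5 of 231220 = 184976; 184,976 required, 184,923 in favor — not approved.
Series C: a majority of 241228 is 120615; 120,615 required, 120,626 in favor — approved.

Not approved — the Series B shares did not give the required vote.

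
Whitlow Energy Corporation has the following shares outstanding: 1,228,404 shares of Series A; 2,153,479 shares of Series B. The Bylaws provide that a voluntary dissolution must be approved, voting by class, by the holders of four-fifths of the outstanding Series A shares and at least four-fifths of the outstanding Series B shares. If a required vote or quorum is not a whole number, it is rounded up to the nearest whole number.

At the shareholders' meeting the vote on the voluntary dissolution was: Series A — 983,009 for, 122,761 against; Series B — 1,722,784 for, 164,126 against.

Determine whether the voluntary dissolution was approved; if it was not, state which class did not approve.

Series A: 4/5 of 1228404 = 982723.20, rounded up to 982724; 982,724 required, 983,009 in favor — approved.
Series B: 4/5 of 2153479 = 1722783.20, rounded up to 1722784; 1,722,784 required, 1,722,784 in favor — approved.

Approved — every class gave the required vote.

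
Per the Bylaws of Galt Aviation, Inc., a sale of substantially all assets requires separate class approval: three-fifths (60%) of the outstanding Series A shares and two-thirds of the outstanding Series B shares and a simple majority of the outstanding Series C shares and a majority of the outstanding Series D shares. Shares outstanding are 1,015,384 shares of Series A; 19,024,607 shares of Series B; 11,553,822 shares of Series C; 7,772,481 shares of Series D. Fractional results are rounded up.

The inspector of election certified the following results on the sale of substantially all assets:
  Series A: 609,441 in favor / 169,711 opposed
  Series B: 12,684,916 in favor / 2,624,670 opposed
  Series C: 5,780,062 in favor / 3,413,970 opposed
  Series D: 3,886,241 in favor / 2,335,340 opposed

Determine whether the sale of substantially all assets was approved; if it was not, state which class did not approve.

Approved — every class gave the required vote.

Series A: 3/5 of 1015384 = 609230.40, rounded up to 609231; 609,231 required, 609,441 in favor — approved.
Series B: 2/3 of 19024607 = 12683071.33, rounded up to 12683072; 12,683,072 required, 12,684,916 in favor — approved.
Series C: a majority of 11553822 is 5776912; 5,776,912 required, 5,780,062 in favor — approved.
Series D: a majority of 7772481 is 3886241; 3,886,241 required, 3,886,241 in favor — approved.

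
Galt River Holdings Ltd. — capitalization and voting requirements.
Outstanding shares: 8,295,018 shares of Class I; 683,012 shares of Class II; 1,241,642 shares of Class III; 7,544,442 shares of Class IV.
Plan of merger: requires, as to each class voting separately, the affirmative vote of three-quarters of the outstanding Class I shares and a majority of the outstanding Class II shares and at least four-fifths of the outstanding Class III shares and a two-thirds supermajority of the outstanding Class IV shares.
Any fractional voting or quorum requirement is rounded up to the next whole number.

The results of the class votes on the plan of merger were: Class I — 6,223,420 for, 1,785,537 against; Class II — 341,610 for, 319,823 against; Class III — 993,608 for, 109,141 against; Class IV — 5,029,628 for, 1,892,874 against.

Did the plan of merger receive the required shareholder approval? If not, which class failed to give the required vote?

Class I: 3/4 of 8295018 = 6221263.50, rounded up to 6221264; 6,221,264 required, 6,223,420 in favor — approved.
Class II: a majority of 683012 is 341507; 341,507 required, 341,610 in favor — approved.
Class III: 4/5 of 1241642 = 993313.60, rounded up to 993314; 993,314 required, 993,608 in favor — approved.
Class IV: 2/3 of 7544442 = 5029628; 5,029,628 required, 5,029,628 in favor — approved.

Approved — every class gave the required vote.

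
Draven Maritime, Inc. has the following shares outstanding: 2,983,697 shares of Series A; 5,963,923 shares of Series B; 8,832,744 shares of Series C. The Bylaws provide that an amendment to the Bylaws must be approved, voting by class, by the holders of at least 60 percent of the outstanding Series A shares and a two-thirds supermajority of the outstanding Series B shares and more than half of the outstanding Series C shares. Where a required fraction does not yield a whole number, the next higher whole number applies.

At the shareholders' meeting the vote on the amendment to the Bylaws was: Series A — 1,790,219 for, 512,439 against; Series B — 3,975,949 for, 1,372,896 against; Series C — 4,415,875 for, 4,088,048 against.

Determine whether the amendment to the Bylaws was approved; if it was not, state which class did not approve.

Not approved — the Series C shares did not give the required vote.

Series A: 3/5 of 2983697 = 1790218.20, rounded up to 1790219; 1,790,219 required, 1,790,219 in favor — approved.
Series B: 2/3 of 5963923 = 3975948.67, rounded up to 3975949; 3,975,949 required, 3,975,949 in favor — approved.
Series C: a majority of 8832744 is 4416373; 4,416,373 required, 4,415,875 in favor — not approved.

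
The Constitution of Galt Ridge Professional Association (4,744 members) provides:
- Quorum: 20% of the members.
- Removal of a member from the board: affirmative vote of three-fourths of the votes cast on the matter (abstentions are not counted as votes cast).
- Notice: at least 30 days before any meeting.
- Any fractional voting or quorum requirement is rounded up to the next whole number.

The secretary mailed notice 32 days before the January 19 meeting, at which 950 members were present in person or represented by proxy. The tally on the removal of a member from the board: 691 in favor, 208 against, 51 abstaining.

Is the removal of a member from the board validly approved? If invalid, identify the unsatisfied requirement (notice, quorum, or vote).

Valid — all requirements satisfied.

Notice: 32 days given; 30 required. Satisfied.
Quorum: 20% of 4,744 = 948.80, rounded up to 949; 950 present. Satisfied.
Vote: requires three-fourths of the votes cast (950 − 51 abstaining = 899); 3/4 of 899 = 674.25, rounded up to 675, so 675 needed; 691 in favor. Satisfied.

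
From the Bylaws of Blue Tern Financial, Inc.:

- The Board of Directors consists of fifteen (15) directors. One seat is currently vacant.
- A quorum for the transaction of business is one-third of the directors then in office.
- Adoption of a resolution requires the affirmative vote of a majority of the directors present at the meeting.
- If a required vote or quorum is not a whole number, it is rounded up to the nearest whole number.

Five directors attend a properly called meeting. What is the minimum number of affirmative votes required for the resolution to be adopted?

3

The resolution requires a majority of the directors present (5).
A majority of 5 is 3.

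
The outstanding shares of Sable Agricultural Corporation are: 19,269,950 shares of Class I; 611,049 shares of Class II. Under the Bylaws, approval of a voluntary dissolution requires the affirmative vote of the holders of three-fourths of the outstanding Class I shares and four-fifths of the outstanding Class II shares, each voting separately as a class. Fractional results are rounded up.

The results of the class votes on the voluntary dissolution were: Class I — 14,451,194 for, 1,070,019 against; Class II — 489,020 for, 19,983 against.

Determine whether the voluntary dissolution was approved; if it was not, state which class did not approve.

Class I: 3/4 of 19269950 = 14452462.50, rounded up to 14452463; 14,452,463 required, 14,451,194 in favor — not approved.
Class II: 4/5 of 611049 = 488839.20, rounded up to 488840; 488,840 required, 489,020 in favor — approved.

Not approved — the Class I shares did not give the required vote.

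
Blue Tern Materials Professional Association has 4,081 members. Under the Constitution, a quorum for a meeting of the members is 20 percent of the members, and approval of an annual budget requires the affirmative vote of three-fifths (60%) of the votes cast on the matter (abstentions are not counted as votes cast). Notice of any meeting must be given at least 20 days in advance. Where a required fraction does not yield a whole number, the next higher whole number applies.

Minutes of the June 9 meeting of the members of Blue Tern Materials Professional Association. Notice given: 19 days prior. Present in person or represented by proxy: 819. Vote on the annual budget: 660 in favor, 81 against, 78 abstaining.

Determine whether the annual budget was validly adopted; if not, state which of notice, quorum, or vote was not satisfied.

Notice: 19 days given; 20 required. Not satisfied.
Quorum: 20% of 4,081 = 816.20, rounded up to 817; 819 present. Satisfied.
Vote: requires three-fifths of the votes cast (819 − 78 abstaining = 741); 3/5 of 741 = 444.60, rounded up to 445, so 445 needed; 660 in favor. Satisfied.

Invalid — notice requirement not satisfied.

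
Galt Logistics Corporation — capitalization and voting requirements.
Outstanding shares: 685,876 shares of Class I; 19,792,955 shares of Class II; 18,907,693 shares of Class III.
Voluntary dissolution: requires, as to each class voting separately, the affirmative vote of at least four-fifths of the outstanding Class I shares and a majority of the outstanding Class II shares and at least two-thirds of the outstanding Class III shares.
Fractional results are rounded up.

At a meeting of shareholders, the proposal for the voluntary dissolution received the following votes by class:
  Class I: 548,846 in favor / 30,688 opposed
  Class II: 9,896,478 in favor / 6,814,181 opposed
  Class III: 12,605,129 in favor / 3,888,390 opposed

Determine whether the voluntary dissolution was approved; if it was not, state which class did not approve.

Approved — every class gave the required vote.

Class I: 4/5 of 685876 = 548700.80, rounded up to 548701; 548,701 required, 548,846 in favor — approved.
Class II: a majority of 19792955 is 9896478; 9,896,478 required, 9,896,478 in favor — approved.
Class III: 2/3 of 18907693 = 12605128.67, rounded up to 12605129; 12,605,129 required, 12,605,129 in favor — approved.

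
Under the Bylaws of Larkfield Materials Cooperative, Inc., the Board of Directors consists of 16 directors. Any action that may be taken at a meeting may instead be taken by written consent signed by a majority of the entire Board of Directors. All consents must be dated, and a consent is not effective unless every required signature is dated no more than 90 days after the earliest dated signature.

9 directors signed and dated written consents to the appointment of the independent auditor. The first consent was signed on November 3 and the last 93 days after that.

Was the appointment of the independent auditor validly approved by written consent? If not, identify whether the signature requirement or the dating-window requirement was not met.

Signatures required: a majority of 16 — a majority of 16 is 9, so 9 needed; 9 signed. Sufficient.
Dating window: the latest signature is 93 days after the earliest; the limit is 90 days. Outside the window.

Not effective — dating-window requirement not satisfied.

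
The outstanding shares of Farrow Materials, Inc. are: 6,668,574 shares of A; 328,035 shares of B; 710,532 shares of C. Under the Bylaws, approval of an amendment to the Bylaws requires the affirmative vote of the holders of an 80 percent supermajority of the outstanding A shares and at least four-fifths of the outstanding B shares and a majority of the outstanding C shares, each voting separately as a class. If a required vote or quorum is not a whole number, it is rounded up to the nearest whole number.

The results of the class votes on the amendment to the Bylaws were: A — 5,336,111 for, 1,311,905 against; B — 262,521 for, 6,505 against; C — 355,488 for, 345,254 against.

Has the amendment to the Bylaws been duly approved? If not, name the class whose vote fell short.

Approved — every class gave the required vote.

A: 4/5 of 6668574 = 5334859.20, rounded up to 5334860; 5,334,860 required, 5,336,111 in favor — approved.
B: 4/5 of 328035 = 262428; 262,428 required, 262,521 in favor — approved.
C: a majority of 710532 is 355267; 355,267 required, 355,488 in favor — approved.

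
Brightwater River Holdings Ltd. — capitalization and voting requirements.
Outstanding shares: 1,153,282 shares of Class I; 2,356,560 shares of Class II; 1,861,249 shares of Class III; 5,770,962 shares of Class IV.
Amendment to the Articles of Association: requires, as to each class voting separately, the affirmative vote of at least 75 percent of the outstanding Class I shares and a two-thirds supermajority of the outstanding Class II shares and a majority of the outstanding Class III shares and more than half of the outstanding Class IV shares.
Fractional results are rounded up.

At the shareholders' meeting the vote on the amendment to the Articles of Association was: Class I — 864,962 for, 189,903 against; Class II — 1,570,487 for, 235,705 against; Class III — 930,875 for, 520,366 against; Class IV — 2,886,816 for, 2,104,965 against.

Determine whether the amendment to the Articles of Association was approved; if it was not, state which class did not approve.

Not approved — the Class II shares did not give the required vote.

Class I: 3/4 of 1153282 = 864961.50, rounded up to 864962; 864,962 required, 864,962 in favor — approved.
Class II: 2/3 of 2356560 = 1571040; 1,571,040 required, 1,570,487 in favor — not approved.
Class III: a majority of 1861249 is 930625; 930,625 required, 930,875 in favor — approved.
Class IV: a majority of 5770962 is 2885482; 2,885,482 required, 2,886,816 in favor — approved.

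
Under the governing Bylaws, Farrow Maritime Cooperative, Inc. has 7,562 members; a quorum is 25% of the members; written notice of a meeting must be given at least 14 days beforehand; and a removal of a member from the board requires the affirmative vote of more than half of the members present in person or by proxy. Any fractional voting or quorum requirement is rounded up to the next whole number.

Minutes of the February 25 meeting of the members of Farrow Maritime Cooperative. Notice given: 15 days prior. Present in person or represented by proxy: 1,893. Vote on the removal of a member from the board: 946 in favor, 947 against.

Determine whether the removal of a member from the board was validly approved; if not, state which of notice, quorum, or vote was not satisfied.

Notice: 15 days given; 14 required. Satisfied.
Quorum: 25% of 7,562 = 1,890.50, rounded up to 1,891; 1,893 present. Satisfied.
Vote: requires a majority of those present (1,893); a majority of 1893 is 947, so 947 needed; 946 in favor. Not satisfied.

Invalid — vote requirement not satisfied.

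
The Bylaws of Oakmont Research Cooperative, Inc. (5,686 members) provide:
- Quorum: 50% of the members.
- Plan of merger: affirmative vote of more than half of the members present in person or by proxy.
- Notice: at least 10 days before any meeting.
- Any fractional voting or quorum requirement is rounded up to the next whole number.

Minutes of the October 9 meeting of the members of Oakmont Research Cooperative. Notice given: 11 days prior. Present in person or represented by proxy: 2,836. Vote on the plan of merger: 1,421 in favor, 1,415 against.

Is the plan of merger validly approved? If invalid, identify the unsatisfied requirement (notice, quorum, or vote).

Notice: 11 days given; 10 required. Satisfied.
Quorum: 50% of 5,686 = 2,843; 2,836 present. Not satisfied.
Vote: requires a majority of those present (2,836); a majority of 2836 is 1419, so 1,419 needed; 1,421 in favor. Satisfied.

Invalid — quorum requirement not satisfied.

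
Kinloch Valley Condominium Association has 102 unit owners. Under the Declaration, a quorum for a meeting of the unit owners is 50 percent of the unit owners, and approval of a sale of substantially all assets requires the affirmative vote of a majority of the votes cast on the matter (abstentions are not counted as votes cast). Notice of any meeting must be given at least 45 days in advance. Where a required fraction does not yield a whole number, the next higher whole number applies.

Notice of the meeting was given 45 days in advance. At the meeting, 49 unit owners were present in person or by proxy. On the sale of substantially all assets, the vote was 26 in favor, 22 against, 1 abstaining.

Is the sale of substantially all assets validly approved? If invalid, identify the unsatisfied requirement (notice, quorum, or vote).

Notice: 45 days given; 45 required. Satisfied.
Quorum: 50% of 102 = 51; 49 present. Not satisfied.
Vote: requires a majority of the votes cast (49 − 1 abstaining = 48); a majority of 48 is 25, so 25 needed; 26 in favor. Satisfied.

Invalid — quorum requirement not satisfied.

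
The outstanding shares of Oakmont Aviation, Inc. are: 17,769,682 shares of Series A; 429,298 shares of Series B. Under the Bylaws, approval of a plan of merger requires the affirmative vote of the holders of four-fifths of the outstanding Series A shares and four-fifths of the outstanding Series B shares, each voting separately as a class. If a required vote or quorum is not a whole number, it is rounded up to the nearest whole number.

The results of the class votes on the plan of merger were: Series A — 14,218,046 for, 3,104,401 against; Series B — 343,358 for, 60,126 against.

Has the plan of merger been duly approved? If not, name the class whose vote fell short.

Not approved — the Series B shares did not give the required vote.

Series A: 4/5 of 17769682 = 14215745.60, rounded up to 14215746; 14,215,746 required, 14,218,046 in favor — approved.
Series B: 4/5 of 429298 = 343438.40, rounded up to 343439; 343,439 required, 343,358 in favor — not approved.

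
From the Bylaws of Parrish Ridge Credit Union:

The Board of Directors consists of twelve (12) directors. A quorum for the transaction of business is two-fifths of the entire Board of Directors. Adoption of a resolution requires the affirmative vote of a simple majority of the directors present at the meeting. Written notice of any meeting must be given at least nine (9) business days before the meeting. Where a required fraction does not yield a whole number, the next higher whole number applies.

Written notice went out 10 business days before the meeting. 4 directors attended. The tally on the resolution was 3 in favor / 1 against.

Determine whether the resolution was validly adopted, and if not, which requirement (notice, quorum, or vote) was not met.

Invalid — quorum requirement not satisfied.

Notice: 10 business days given; 9 required (10 ≥ 9). Satisfied.
Quorum: 4 present; quorum is 5. Not satisfied.
Vote: the resolution requires a majority of the directors present (4). A majority of 4 is 3, so 3 affirmative votes are needed; 3 voted in favor. Satisfied. (Moot — without a quorum no business can be validly transacted.)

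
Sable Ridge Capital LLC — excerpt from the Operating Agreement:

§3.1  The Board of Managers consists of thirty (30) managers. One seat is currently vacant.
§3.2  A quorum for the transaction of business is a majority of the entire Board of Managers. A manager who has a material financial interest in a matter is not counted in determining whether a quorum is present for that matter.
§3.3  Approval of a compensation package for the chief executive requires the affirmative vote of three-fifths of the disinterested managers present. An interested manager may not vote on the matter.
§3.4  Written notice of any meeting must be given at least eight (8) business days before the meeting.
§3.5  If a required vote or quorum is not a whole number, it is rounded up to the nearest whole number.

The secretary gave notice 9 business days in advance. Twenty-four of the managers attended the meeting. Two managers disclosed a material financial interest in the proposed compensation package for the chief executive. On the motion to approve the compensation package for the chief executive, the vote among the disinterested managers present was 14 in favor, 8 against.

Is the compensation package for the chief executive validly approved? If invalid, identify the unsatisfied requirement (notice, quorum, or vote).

Notice: 9 business days given; 8 required (9 ≥ 8). Satisfied.
Quorum: 24 present, but the 2 interested managers do not count, leaving 22. Quorum is 16. Satisfied.
Vote: the compensation package for the chief executive requires three-fifths of the disinterested managers present (24 − 2 = 22). 3/5 of 22 = 13.20, rounded up to 14, so 14 affirmative votes are needed; 14 voted in favor. Satisfied.

Valid — all requirements satisfied.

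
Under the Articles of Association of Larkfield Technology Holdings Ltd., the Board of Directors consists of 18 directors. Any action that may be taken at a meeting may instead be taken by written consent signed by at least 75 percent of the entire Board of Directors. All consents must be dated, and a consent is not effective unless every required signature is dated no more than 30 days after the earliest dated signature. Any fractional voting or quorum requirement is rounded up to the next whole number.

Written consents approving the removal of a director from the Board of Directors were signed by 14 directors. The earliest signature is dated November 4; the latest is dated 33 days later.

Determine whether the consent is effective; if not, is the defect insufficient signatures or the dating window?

Signatures required: at least 75 percent of 18 — 3/4 of 18 = 13.50, rounded up to 14, so 14 needed; 14 signed. Sufficient.
Dating window: the latest signature is 33 days after the earliest; the limit is 30 days. Outside the window.

Not effective — dating-window requirement not satisfied.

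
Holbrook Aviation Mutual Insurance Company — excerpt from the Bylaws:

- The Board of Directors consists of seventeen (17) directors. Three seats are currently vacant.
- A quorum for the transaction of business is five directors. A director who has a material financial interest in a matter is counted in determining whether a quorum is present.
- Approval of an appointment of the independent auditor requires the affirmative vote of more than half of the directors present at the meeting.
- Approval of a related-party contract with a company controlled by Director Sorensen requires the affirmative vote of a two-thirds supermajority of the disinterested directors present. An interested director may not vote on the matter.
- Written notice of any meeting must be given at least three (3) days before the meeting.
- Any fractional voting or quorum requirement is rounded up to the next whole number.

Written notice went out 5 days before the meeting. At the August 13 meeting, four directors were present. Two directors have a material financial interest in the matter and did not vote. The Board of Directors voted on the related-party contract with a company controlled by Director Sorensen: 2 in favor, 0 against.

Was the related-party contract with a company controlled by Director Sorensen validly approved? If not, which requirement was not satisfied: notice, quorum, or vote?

Notice: 5 days given; 3 required (5 ≥ 3). Satisfied.
Quorum: 4 present (interested directors count toward quorum); quorum is 5. Not satisfied.
Vote: the related-party contract with a company controlled by Director Sorensen requires two-thirds of the disinterested directors present (4 − 2 = 2). 2/3 of 2 = 1.33, rounded up to 2, so 2 affirmative votes are needed; 2 voted in favor. Satisfied. (Moot — without a quorum no business can be validly transacted.)

Invalid — quorum requirement not satisfied.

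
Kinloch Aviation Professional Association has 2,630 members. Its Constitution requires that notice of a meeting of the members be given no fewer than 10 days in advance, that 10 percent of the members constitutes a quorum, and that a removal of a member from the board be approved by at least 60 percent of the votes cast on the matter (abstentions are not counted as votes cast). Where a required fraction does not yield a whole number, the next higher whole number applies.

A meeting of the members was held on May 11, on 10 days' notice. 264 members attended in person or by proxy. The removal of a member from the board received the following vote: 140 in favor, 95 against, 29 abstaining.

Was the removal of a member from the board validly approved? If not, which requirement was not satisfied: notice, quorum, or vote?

Notice: 10 days given; 10 required. Satisfied.
Quorum: 10% of 2,630 = 263; 264 present. Satisfied.
Vote: requires three-fifths of the votes cast (264 − 29 abstaining = 235); 3/5 of 235 = 141, so 141 needed; 140 in favor. Not satisfied.

Invalid — vote requirement not satisfied.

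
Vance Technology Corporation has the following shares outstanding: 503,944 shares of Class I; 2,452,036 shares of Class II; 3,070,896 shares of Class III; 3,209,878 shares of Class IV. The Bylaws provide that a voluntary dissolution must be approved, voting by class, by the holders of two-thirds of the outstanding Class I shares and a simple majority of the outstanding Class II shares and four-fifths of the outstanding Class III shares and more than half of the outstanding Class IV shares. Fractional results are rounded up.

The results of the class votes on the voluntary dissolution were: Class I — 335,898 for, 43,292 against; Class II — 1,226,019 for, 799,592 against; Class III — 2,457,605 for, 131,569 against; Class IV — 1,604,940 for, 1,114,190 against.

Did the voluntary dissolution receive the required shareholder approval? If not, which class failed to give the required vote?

Not approved — the Class I shares did not give the required vote.

Class I: 2/3 of 503944 = 335962.67, rounded up to 335963; 335,963 required, 335,898 in favor — not approved.
Class II: a majority of 2452036 is 1226019; 1,226,019 required, 1,226,019 in favor — approved.
Class III: 4/5 of 3070896 = 2456716.80, rounded up to 2456717; 2,456,717 required, 2,457,605 in favor — approved.
Class IV: a majority of 3209878 is 1604940; 1,604,940 required, 1,604,940 in favor — approved.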